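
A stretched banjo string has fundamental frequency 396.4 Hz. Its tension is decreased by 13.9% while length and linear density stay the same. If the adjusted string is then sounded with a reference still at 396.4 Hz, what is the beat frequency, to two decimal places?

For a string, f ∝ √T, so the new frequency is 396.4·√0.861 = 367.8199 Hz.
f_beat = |367.8199 − 396.4| = 28.58 Hz.

28.58 Hz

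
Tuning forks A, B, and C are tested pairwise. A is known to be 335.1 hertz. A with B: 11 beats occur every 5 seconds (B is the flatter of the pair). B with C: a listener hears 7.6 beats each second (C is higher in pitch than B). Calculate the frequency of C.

340.5 Hz

A–B: Beat frequency = 11/5 = 2.2 Hz.
B is below A, so f_B = 335.1 − 2.2 = 332.9 Hz.
C is above B, so f_C = 332.9 + 7.6 = 340.5 Hz.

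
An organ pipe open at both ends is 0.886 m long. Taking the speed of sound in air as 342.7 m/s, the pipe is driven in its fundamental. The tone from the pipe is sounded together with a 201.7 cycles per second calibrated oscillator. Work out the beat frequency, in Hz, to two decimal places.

Open pipe: f_n = n·v/(2L) = 1·342.7/(2·0.886) = 193.3973 Hz.
f_beat = |193.3973 − 201.7| = 8.30 Hz.

8.30 Hz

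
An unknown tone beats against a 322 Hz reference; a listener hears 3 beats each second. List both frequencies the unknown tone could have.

319 Hz or 325 Hz

|f − 322| = 3, so f = 322 ± 3.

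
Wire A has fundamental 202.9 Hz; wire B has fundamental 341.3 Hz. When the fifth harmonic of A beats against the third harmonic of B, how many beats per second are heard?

Fifth harmonic of the first: 5·202.9 = 1014.5 Hz.
Third harmonic of the second: 3·341.3 = 1023.9 Hz.
f_beat = |1014.5 − 1023.9| = 9.4 Hz.

9.4 Hz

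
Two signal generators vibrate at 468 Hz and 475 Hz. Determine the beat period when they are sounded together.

f_beat = |468 − 475| = 7 Hz.
Beat period T = 1 / f_beat = 1 / 7 s.

0.143 s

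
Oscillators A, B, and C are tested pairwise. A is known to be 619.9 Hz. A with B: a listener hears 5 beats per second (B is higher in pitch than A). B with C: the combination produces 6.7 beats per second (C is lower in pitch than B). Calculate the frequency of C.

B is above A, so f_B = 619.9 + 5 = 624.9 Hz.
C is below B, so f_C = 624.9 − 6.7 = 618.2 Hz.

618.2 Hz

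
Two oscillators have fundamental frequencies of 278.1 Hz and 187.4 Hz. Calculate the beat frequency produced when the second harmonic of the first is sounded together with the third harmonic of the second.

6.0 Hz

Second harmonic of the first: 2·278.1 = 556.2 Hz.
Third harmonic of the second: 3·187.4 = 562.2 Hz.
f_beat = |556.2 − 562.2| = 6.0 Hz.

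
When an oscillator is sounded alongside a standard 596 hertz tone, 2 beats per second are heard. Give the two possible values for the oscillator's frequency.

594 Hz or 598 Hz

|f − 596| = 2, so f = 596 ± 2.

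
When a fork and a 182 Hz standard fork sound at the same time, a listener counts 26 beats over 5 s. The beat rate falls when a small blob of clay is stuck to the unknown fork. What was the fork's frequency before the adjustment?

187.2 Hz

Beat frequency = 26/5 = 5.2 Hz.
|f − 182| = 5.2, so the fork was at either 176.8 Hz or 187.2 Hz.
Adding mass to a fork lowers its frequency; the adjustment lowers the fork's frequency.
The beat rate fell, so the adjustment moved the fork toward 182 Hz — it must have started above the reference.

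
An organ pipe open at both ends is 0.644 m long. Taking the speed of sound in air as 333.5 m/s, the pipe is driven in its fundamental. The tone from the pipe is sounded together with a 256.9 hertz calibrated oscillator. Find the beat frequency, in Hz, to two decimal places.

2.03 Hz

Open pipe: f_n = n·v/(2L) = 1·333.5/(2·0.644) = 258.9286 Hz.
f_beat = |258.9286 − 256.9| = 2.03 Hz.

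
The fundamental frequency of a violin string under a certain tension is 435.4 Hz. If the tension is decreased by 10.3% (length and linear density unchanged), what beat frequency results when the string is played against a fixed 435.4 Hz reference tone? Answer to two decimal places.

23.03 Hz

For a string, f ∝ √T, so the new frequency is 435.4·√0.897 = 412.3677 Hz.
f_beat = |412.3677 − 435.4| = 23.03 Hz.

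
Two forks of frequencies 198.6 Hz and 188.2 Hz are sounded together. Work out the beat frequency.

The beat frequency equals the magnitude of the frequency difference.
|198.6 − 188.2| = 10.4 Hz.

10.4 Hz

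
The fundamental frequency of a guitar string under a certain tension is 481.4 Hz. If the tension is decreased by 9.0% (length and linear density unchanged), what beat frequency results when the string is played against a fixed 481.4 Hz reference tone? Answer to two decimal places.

For a string, f ∝ √T, so the new frequency is 481.4·√0.910 = 459.2263 Hz.
f_beat = |459.2263 − 481.4| = 22.17 Hz.

22.17 Hz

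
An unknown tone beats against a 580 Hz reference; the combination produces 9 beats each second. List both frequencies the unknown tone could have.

571 Hz or 589 Hz

|f − 580| = 9, so f = 580 ± 9.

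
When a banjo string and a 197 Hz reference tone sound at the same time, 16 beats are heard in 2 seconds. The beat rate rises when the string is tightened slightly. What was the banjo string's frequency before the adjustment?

Beat frequency = 16/2 = 8 Hz.
|f − 197| = 8, so the banjo string was at either 189 Hz or 205 Hz.
Increasing tension raises a string's frequency; the adjustment raises the banjo string's frequency.
The beat rate rose, so the adjustment moved the banjo string further from 197 Hz — it was already above the reference.

205 Hz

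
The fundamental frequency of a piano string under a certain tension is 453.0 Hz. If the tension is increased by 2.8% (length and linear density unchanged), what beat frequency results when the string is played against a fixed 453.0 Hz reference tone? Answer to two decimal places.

6.30 Hz

For a string, f ∝ √T, so the new frequency is 453.0·√1.028 = 459.2982 Hz.
f_beat = |459.2982 − 453.0| = 6.30 Hz.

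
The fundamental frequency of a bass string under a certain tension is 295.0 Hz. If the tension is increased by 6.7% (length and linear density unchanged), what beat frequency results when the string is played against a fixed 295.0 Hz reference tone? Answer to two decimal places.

9.72 Hz

For a string, f ∝ √T, so the new frequency is 295.0·√1.067 = 304.7223 Hz.
f_beat = |304.7223 − 295.0| = 9.72 Hz.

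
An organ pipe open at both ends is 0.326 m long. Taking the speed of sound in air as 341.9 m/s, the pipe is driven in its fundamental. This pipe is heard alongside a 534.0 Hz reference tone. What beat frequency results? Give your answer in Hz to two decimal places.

Open pipe: f_n = n·v/(2L) = 1·341.9/(2·0.326) = 524.3865 Hz.
f_beat = |524.3865 − 534.0| = 9.61 Hz.

9.61 Hz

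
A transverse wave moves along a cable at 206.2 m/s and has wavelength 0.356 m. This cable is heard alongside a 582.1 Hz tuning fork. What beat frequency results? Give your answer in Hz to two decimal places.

2.89 Hz

Source frequency f = v/λ = 206.2/0.356 = 579.2135 Hz.
f_beat = |579.2135 − 582.1| = 2.89 Hz.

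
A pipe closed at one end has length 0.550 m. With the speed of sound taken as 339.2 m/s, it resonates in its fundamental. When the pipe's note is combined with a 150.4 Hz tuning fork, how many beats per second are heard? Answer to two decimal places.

3.78 Hz

Closed pipe (odd harmonics): f_n = n·v/(4L) = 1·339.2/(4·0.550) = 154.1818 Hz.
f_beat = |154.1818 − 150.4| = 3.78 Hz.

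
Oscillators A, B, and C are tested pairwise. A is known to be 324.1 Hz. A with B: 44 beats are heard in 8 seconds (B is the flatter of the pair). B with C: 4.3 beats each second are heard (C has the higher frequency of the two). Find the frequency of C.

A–B: Beat frequency = 44/8 = 5.5 Hz.
B is below A, so f_B = 324.1 − 5.5 = 318.6 Hz.
C is above B, so f_C = 318.6 + 4.3 = 322.9 Hz.

322.9 Hz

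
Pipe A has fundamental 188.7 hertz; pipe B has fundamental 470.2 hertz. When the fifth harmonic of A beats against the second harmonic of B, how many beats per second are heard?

3.1 Hz

Fifth harmonic of the first: 5·188.7 = 943.5 Hz.
Second harmonic of the second: 2·470.2 = 940.4 Hz.
f_beat = |943.5 − 940.4| = 3.1 Hz.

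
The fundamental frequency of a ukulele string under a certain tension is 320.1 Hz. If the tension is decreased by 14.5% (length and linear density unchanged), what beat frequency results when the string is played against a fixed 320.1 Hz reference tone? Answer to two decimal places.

For a string, f ∝ √T, so the new frequency is 320.1·√0.855 = 295.9843 Hz.
f_beat = |295.9843 − 320.1| = 24.12 Hz.

24.12 Hz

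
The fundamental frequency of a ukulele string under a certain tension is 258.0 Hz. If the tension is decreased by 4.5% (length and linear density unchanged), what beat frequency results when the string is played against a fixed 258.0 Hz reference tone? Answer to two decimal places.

5.87 Hz

For a string, f ∝ √T, so the new frequency is 258.0·√0.955 = 252.1282 Hz.
f_beat = |252.1282 − 258.0| = 5.87 Hz.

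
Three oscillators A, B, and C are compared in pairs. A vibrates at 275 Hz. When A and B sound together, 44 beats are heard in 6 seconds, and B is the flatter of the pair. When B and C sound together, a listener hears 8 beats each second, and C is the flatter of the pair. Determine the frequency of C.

259.6667 Hz

A–B: Beat frequency = 44/6 = 7.3333 Hz.
B is below A, so f_B = 275 − 7.3333 = 267.6667 Hz.
C is below B, so f_C = 267.6667 − 8 = 259.6667 Hz.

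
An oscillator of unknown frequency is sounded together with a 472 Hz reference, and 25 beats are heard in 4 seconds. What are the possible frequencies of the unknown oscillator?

Beat frequency = 25/4 = 6.25 Hz.
|f − 472| = 6.25, so f = 472 ± 6.25.

465.75 Hz or 478.25 Hz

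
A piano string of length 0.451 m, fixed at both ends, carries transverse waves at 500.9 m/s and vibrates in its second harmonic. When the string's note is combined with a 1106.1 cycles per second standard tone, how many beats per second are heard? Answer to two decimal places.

4.54 Hz

For a string fixed at both ends, f_n = n·v/(2L) = 2·500.9/(2·0.451) = 1110.6430 Hz.
f_beat = |1110.6430 − 1106.1| = 4.54 Hz.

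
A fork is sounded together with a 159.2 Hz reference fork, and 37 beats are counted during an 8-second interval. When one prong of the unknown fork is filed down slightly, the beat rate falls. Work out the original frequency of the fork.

Beat frequency = 37/8 = 4.625 Hz.
|f − 159.2| = 4.625, so the fork was at either 154.575 Hz or 163.825 Hz.
Filing a prong removes mass and raises the fork's frequency; the adjustment raises the fork's frequency.
The beat rate fell, so the adjustment moved the fork toward 159.2 Hz — it must have started below the reference.

154.575 Hz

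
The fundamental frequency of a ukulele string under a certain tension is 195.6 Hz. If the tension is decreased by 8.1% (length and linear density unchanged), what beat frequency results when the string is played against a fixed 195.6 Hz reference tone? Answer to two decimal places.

8.09 Hz

For a string, f ∝ √T, so the new frequency is 195.6·√0.919 = 187.5109 Hz.
f_beat = |187.5109 − 195.6| = 8.09 Hz.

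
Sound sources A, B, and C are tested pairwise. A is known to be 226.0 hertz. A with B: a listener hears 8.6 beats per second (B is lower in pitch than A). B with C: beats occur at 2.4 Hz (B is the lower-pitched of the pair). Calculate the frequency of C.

219.8 Hz

B is below A, so f_B = 226.0 − 8.6 = 217.4 Hz.
C is above B, so f_C = 217.4 + 2.4 = 219.8 Hz.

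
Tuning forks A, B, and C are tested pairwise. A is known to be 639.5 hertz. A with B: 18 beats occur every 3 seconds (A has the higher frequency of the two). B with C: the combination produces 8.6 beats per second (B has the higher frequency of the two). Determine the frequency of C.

624.9 Hz

A–B: Beat frequency = 18/3 = 6 Hz.
B is below A, so f_B = 639.5 − 6 = 633.5 Hz.
C is below B, so f_C = 633.5 − 8.6 = 624.9 Hz.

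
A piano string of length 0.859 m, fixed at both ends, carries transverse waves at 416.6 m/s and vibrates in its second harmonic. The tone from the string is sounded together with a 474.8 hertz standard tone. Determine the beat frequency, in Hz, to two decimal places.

For a string fixed at both ends, f_n = n·v/(2L) = 2·416.6/(2·0.859) = 484.9825 Hz.
f_beat = |484.9825 − 474.8| = 10.18 Hz.

10.18 Hz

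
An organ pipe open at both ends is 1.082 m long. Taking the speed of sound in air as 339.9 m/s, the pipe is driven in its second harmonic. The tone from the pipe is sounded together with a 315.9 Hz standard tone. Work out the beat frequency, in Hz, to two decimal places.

1.76 Hz

Open pipe: f_n = n·v/(2L) = 2·339.9/(2·1.082) = 314.1405 Hz.
f_beat = |314.1405 − 315.9| = 1.76 Hz.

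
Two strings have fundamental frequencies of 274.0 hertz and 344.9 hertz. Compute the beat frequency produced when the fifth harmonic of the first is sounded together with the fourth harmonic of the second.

Fifth harmonic of the first: 5·274.0 = 1370.0 Hz.
Fourth harmonic of the second: 4·344.9 = 1379.6 Hz.
f_beat = |1370.0 − 1379.6| = 9.6 Hz.

9.6 Hz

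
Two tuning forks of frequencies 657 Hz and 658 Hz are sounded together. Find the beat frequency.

1 Hz

The beat frequency equals the magnitude of the frequency difference.
|657 − 658| = 1 Hz.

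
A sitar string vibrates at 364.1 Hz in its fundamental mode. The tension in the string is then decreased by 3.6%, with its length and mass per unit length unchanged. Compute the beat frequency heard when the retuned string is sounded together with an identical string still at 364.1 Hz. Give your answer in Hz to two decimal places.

For a string, f ∝ √T, so the new frequency is 364.1·√0.964 = 357.4861 Hz.
f_beat = |357.4861 − 364.1| = 6.61 Hz.

6.61 Hz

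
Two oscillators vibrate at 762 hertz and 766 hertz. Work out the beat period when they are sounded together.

f_beat = |762 − 766| = 4 Hz.
Beat period T = 1 / f_beat = 1 / 4 s.

0.250 s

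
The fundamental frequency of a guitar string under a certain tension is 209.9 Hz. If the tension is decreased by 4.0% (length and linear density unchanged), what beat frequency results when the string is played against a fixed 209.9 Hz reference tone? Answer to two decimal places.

For a string, f ∝ √T, so the new frequency is 209.9·√0.960 = 205.6592 Hz.
f_beat = |205.6592 − 209.9| = 4.24 Hz.

4.24 Hz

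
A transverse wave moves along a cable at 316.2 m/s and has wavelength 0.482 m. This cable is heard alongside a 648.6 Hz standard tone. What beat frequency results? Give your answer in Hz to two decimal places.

7.42 Hz

Source frequency f = v/λ = 316.2/0.482 = 656.0166 Hz.
f_beat = |656.0166 − 648.6| = 7.42 Hz.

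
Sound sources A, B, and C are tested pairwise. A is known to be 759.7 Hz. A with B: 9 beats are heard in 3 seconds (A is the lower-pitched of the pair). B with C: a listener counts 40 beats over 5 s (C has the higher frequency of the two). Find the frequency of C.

770.7 Hz

A–B: Beat frequency = 9/3 = 3 Hz.
B is above A, so f_B = 759.7 + 3 = 762.7 Hz.
B–C: Beat frequency = 40/5 = 8 Hz.
C is above B, so f_C = 762.7 + 8 = 770.7 Hz.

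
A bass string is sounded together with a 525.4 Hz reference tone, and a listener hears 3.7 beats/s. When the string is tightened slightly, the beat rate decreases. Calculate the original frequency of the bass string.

|f − 525.4| = 3.7, so the bass string was at either 521.7 Hz or 529.1 Hz.
Increasing tension raises a string's frequency; the adjustment raises the bass string's frequency.
The beat rate fell, so the adjustment moved the bass string toward 525.4 Hz — it must have started below the reference.

521.7 Hz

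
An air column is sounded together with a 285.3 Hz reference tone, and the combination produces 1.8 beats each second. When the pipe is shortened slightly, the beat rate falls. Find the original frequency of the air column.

|f − 285.3| = 1.8, so the air column was at either 283.5 Hz or 287.1 Hz.
A shorter pipe has a higher fundamental; the adjustment raises the air column's frequency.
The beat rate fell, so the adjustment moved the air column toward 285.3 Hz — it must have started below the reference.

283.5 Hz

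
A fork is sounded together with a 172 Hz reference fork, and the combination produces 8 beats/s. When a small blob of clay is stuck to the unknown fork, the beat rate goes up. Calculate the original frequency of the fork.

164 Hz

|f − 172| = 8, so the fork was at either 164 Hz or 180 Hz.
Adding mass to a fork lowers its frequency; the adjustment lowers the fork's frequency.
The beat rate rose, so the adjustment moved the fork further from 172 Hz — it was already below the reference.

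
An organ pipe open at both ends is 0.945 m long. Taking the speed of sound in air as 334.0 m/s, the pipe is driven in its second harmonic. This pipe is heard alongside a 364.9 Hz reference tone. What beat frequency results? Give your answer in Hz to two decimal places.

Open pipe: f_n = n·v/(2L) = 2·334.0/(2·0.945) = 353.4392 Hz.
f_beat = |353.4392 − 364.9| = 11.46 Hz.

11.46 Hz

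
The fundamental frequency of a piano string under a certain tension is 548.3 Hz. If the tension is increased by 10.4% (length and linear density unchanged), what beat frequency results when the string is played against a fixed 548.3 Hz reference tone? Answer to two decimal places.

27.81 Hz

For a string, f ∝ √T, so the new frequency is 548.3·√1.104 = 576.1065 Hz.
f_beat = |576.1065 − 548.3| = 27.81 Hz.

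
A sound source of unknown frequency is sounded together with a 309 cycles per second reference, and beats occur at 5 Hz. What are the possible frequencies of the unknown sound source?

|f − 309| = 5, so f = 309 ± 5.

304 Hz or 314 Hz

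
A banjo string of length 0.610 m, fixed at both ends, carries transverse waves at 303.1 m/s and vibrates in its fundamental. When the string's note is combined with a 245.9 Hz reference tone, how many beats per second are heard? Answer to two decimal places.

2.54 Hz

For a string fixed at both ends, f_n = n·v/(2L) = 1·303.1/(2·0.610) = 248.4426 Hz.
f_beat = |248.4426 − 245.9| = 2.54 Hz.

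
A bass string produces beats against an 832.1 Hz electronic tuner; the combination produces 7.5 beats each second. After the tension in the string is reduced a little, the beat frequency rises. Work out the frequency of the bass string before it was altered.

|f − 832.1| = 7.5, so the bass string was at either 824.6 Hz or 839.6 Hz.
Lower tension means lower frequency; the adjustment lowers the bass string's frequency.
The beat rate rose, so the adjustment moved the bass string further from 832.1 Hz — it was already below the reference.

824.6 Hz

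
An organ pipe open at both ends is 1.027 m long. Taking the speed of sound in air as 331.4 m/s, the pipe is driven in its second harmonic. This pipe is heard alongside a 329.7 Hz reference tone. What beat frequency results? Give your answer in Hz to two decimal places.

7.01 Hz

Open pipe: f_n = n·v/(2L) = 2·331.4/(2·1.027) = 322.6874 Hz.
f_beat = |322.6874 − 329.7| = 7.01 Hz.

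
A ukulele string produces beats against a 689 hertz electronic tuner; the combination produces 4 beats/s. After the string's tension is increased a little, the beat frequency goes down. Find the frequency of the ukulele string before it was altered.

|f − 689| = 4, so the ukulele string was at either 685 Hz or 693 Hz.
Higher tension means higher frequency; the adjustment raises the ukulele string's frequency.
The beat rate fell, so the adjustment moved the ukulele string toward 689 Hz — it must have started below the reference.

685 Hz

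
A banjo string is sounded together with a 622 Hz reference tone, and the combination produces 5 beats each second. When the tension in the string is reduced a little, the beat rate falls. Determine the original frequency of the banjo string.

627 Hz

|f − 622| = 5, so the banjo string was at either 617 Hz or 627 Hz.
Lower tension means lower frequency; the adjustment lowers the banjo string's frequency.
The beat rate fell, so the adjustment moved the banjo string toward 622 Hz — it must have started above the reference.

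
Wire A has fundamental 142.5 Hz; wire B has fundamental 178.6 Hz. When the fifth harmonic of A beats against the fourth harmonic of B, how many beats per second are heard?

1.9 Hz

Fifth harmonic of the first: 5·142.5 = 712.5 Hz.
Fourth harmonic of the second: 4·178.6 = 714.4 Hz.
f_beat = |712.5 − 714.4| = 1.9 Hz.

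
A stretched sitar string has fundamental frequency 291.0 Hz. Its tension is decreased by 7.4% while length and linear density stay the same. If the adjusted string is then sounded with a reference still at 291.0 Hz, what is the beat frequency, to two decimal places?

10.97 Hz

For a string, f ∝ √T, so the new frequency is 291.0·√0.926 = 280.0261 Hz.
f_beat = |280.0261 − 291.0| = 10.97 Hz.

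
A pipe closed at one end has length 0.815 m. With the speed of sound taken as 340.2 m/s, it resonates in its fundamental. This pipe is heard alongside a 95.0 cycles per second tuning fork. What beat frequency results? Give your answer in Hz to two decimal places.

Closed pipe (odd harmonics): f_n = n·v/(4L) = 1·340.2/(4·0.815) = 104.3558 Hz.
f_beat = |104.3558 − 95.0| = 9.36 Hz.

9.36 Hz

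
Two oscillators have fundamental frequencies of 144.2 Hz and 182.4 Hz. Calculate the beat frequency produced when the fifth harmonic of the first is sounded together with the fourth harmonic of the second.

8.6 Hz

Fifth harmonic of the first: 5·144.2 = 721.0 Hz.
Fourth harmonic of the second: 4·182.4 = 729.6 Hz.
f_beat = |721.0 − 729.6| = 8.6 Hz.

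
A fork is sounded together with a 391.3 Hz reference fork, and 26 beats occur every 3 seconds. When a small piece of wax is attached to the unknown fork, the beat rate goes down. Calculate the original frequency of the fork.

399.9667 Hz

Beat frequency = 26/3 = 8.6667 Hz.
|f − 391.3| = 8.6667, so the fork was at either 382.6333 Hz or 399.9667 Hz.
Loading a fork with wax lowers its frequency; the adjustment lowers the fork's frequency.
The beat rate fell, so the adjustment moved the fork toward 391.3 Hz — it must have started above the reference.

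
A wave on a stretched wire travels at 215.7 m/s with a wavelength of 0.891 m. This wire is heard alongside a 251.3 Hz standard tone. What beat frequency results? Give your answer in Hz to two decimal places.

9.21 Hz

Source frequency f = v/λ = 215.7/0.891 = 242.0875 Hz.
f_beat = |242.0875 − 251.3| = 9.21 Hz.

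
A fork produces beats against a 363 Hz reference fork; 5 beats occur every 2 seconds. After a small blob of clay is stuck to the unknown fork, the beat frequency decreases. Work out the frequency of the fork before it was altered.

365.5 Hz

Beat frequency = 5/2 = 2.5 Hz.
|f − 363| = 2.5, so the fork was at either 360.5 Hz or 365.5 Hz.
Adding mass to a fork lowers its frequency; the adjustment lowers the fork's frequency.
The beat rate fell, so the adjustment moved the fork toward 363 Hz — it must have started above the reference.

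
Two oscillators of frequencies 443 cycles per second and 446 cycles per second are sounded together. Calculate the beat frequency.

3 Hz

Beats arise from superposition of two nearby frequencies; the beat rate is |f₁ − f₂|.
|443 − 446| = 3 Hz.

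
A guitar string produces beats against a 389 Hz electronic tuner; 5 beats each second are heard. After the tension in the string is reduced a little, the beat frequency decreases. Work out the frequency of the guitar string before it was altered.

|f − 389| = 5, so the guitar string was at either 384 Hz or 394 Hz.
Lower tension means lower frequency; the adjustment lowers the guitar string's frequency.
The beat rate fell, so the adjustment moved the guitar string toward 389 Hz — it must have started above the reference.

394 Hz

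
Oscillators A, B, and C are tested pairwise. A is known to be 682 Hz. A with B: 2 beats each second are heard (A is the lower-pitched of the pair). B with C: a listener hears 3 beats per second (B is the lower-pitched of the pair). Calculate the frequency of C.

B is above A, so f_B = 682 + 2 = 684 Hz.
C is above B, so f_C = 684 + 3 = 687 Hz.

687 Hz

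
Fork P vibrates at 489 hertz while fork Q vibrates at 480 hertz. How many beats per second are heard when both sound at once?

f_beat = |f₁ − f₂|.
|489 − 480| = 9 Hz.

9 Hz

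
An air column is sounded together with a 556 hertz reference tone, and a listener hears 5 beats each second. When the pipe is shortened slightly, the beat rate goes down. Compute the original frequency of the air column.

551 Hz

|f − 556| = 5, so the air column was at either 551 Hz or 561 Hz.
A shorter pipe has a higher fundamental; the adjustment raises the air column's frequency.
The beat rate fell, so the adjustment moved the air column toward 556 Hz — it must have started below the reference.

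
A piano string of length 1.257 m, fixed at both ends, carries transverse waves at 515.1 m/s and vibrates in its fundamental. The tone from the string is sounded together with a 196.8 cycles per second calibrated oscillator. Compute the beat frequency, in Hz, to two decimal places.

8.09 Hz

For a string fixed at both ends, f_n = n·v/(2L) = 1·515.1/(2·1.257) = 204.8926 Hz.
f_beat = |204.8926 − 196.8| = 8.09 Hz.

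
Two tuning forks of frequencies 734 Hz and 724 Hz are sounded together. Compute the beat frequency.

The beat frequency equals the magnitude of the frequency difference.
|734 − 724| = 10 Hz.

10 Hz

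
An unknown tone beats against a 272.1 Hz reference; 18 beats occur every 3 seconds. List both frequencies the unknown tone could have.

266.1 Hz or 278.1 Hz

Beat frequency = 18/3 = 6 Hz.
|f − 272.1| = 6, so f = 272.1 ± 6.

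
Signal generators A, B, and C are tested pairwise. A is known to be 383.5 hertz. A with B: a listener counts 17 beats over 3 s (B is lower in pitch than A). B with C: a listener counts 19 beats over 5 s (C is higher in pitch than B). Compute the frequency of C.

A–B: Beat frequency = 17/3 = 5.6667 Hz.
B is below A, so f_B = 383.5 − 5.6667 = 377.8333 Hz.
B–C: Beat frequency = 19/5 = 3.8 Hz.
C is above B, so f_C = 377.8333 + 3.8 = 381.6333 Hz.

381.6333 Hz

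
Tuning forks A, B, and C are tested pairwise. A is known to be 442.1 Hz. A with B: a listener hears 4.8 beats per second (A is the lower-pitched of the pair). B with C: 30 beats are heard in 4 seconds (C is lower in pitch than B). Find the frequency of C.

439.4 Hz

B is above A, so f_B = 442.1 + 4.8 = 446.9 Hz.
B–C: Beat frequency = 30/4 = 7.5 Hz.
C is below B, so f_C = 446.9 − 7.5 = 439.4 Hz.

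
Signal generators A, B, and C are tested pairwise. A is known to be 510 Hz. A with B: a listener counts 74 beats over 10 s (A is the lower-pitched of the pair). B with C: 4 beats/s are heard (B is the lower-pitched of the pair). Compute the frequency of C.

521.4 Hz

A–B: Beat frequency = 74/10 = 7.4 Hz.
B is above A, so f_B = 510 + 7.4 = 517.4 Hz.
C is above B, so f_C = 517.4 + 4 = 521.4 Hz.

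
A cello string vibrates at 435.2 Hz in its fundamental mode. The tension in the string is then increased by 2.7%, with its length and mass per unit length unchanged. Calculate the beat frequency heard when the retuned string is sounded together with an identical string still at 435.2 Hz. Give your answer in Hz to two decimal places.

For a string, f ∝ √T, so the new frequency is 435.2·√1.027 = 441.0361 Hz.
f_beat = |441.0361 − 435.2| = 5.84 Hz.

5.84 Hz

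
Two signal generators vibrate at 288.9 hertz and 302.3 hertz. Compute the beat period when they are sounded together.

0.075 s

f_beat = |288.9 − 302.3| = 13.4 Hz.
Beat period T = 1 / f_beat = 1 / 13.4 s.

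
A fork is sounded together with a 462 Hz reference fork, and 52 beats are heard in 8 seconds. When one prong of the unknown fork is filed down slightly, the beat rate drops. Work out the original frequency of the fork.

455.5 Hz

Beat frequency = 52/8 = 6.5 Hz.
|f − 462| = 6.5, so the fork was at either 455.5 Hz or 468.5 Hz.
Filing a prong removes mass and raises the fork's frequency; the adjustment raises the fork's frequency.
The beat rate fell, so the adjustment moved the fork toward 462 Hz — it must have started below the reference.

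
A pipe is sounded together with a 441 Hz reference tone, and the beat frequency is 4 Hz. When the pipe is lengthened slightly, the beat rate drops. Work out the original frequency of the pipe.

|f − 441| = 4, so the pipe was at either 437 Hz or 445 Hz.
A longer pipe has a lower fundamental; the adjustment lowers the pipe's frequency.
The beat rate fell, so the adjustment moved the pipe toward 441 Hz — it must have started above the reference.

445 Hz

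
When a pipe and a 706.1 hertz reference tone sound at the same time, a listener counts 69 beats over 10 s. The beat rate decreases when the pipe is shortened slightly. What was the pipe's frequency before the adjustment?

Beat frequency = 69/10 = 6.9 Hz.
|f − 706.1| = 6.9, so the pipe was at either 699.2 Hz or 713 Hz.
A shorter pipe has a higher fundamental; the adjustment raises the pipe's frequency.
The beat rate fell, so the adjustment moved the pipe toward 706.1 Hz — it must have started below the reference.

699.2 Hz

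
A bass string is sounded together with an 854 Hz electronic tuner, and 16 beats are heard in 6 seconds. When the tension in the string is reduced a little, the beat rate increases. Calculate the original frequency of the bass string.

851.3333 Hz

Beat frequency = 16/6 = 2.6667 Hz.
|f − 854| = 2.6667, so the bass string was at either 851.3333 Hz or 856.6667 Hz.
Lower tension means lower frequency; the adjustment lowers the bass string's frequency.
The beat rate rose, so the adjustment moved the bass string further from 854 Hz — it was already below the reference.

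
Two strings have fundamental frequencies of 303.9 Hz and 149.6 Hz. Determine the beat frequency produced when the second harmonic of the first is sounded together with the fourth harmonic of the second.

Second harmonic of the first: 2·303.9 = 607.8 Hz.
Fourth harmonic of the second: 4·149.6 = 598.4 Hz.
f_beat = |607.8 − 598.4| = 9.4 Hz.

9.4 Hz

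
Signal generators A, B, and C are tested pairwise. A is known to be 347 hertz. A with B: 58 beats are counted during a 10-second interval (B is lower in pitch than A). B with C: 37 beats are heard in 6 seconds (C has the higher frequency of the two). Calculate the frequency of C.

A–B: Beat frequency = 58/10 = 5.8 Hz.
B is below A, so f_B = 347 − 5.8 = 341.2 Hz.
B–C: Beat frequency = 37/6 = 6.1667 Hz.
C is above B, so f_C = 341.2 + 6.1667 = 347.3667 Hz.

347.3667 Hz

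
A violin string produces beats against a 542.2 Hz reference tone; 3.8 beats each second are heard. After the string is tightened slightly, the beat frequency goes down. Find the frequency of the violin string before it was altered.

|f − 542.2| = 3.8, so the violin string was at either 538.4 Hz or 546 Hz.
Increasing tension raises a string's frequency; the adjustment raises the violin string's frequency.
The beat rate fell, so the adjustment moved the violin string toward 542.2 Hz — it must have started below the reference.

538.4 Hz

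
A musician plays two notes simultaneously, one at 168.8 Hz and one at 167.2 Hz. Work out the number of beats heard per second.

1.6 Hz

The beat frequency equals the magnitude of the frequency difference.
|168.8 − 167.2| = 1.6 Hz.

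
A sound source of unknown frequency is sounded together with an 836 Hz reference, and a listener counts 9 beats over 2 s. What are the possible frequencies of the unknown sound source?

Beat frequency = 9/2 = 4.5 Hz.
|f − 836| = 4.5, so f = 836 ± 4.5.

831.5 Hz or 840.5 Hz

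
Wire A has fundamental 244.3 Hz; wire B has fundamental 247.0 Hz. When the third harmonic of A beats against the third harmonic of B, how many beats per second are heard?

Third harmonic of the first: 3·244.3 = 732.9 Hz.
Third harmonic of the second: 3·247.0 = 741.0 Hz.
f_beat = |732.9 − 741.0| = 8.1 Hz.

8.1 Hz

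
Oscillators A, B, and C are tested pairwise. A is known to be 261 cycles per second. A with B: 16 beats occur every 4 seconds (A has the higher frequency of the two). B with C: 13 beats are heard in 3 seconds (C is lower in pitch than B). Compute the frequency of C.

A–B: Beat frequency = 16/4 = 4 Hz.
B is below A, so f_B = 261 − 4 = 257 Hz.
B–C: Beat frequency = 13/3 = 4.3333 Hz.
C is below B, so f_C = 257 − 4.3333 = 252.6667 Hz.

252.6667 Hz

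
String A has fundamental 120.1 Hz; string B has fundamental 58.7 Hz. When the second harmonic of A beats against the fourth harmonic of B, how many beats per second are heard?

5.4 Hz

Second harmonic of the first: 2·120.1 = 240.2 Hz.
Fourth harmonic of the second: 4·58.7 = 234.8 Hz.
f_beat = |240.2 − 234.8| = 5.4 Hz.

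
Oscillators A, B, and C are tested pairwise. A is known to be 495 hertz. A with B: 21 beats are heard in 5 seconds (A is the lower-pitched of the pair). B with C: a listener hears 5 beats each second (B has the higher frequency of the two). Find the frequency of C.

494.2 Hz

A–B: Beat frequency = 21/5 = 4.2 Hz.
B is above A, so f_B = 495 + 4.2 = 499.2 Hz.
C is below B, so f_C = 499.2 − 5 = 494.2 Hz.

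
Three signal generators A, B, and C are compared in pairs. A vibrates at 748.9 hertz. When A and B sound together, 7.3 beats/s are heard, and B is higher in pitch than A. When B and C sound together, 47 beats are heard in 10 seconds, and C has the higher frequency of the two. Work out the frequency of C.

760.9 Hz

B is above A, so f_B = 748.9 + 7.3 = 756.2 Hz.
B–C: Beat frequency = 47/10 = 4.7 Hz.
C is above B, so f_C = 756.2 + 4.7 = 760.9 Hz.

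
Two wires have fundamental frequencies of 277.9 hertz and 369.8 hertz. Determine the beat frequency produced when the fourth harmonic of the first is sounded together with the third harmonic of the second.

Fourth harmonic of the first: 4·277.9 = 1111.6 Hz.
Third harmonic of the second: 3·369.8 = 1109.4 Hz.
f_beat = |1111.6 − 1109.4| = 2.2 Hz.

2.2 Hz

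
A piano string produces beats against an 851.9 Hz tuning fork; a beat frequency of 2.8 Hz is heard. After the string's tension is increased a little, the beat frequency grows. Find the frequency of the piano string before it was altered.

|f − 851.9| = 2.8, so the piano string was at either 849.1 Hz or 854.7 Hz.
Higher tension means higher frequency; the adjustment raises the piano string's frequency.
The beat rate rose, so the adjustment moved the piano string further from 851.9 Hz — it was already above the reference.

854.7 Hz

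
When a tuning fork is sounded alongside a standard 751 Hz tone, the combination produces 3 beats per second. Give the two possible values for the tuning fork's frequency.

748 Hz or 754 Hz

|f − 751| = 3, so f = 751 ± 3.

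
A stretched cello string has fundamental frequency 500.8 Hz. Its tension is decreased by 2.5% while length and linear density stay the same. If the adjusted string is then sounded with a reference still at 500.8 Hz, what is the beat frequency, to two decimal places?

6.30 Hz

For a string, f ∝ √T, so the new frequency is 500.8·√0.975 = 494.5004 Hz.
f_beat = |494.5004 − 500.8| = 6.30 Hz.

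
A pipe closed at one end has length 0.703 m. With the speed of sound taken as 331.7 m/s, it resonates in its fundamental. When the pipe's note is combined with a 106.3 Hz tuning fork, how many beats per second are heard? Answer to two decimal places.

11.66 Hz

Closed pipe (odd harmonics): f_n = n·v/(4L) = 1·331.7/(4·0.703) = 117.9587 Hz.
f_beat = |117.9587 − 106.3| = 11.66 Hz.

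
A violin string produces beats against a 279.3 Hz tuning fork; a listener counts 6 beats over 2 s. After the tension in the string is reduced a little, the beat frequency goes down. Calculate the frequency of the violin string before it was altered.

282.3 Hz

Beat frequency = 6/2 = 3 Hz.
|f − 279.3| = 3, so the violin string was at either 276.3 Hz or 282.3 Hz.
Lower tension means lower frequency; the adjustment lowers the violin string's frequency.
The beat rate fell, so the adjustment moved the violin string toward 279.3 Hz — it must have started above the reference.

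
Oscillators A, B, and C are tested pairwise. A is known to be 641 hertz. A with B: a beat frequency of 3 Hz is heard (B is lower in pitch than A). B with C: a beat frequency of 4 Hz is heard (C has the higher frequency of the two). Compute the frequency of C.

642 Hz

B is below A, so f_B = 641 − 3 = 638 Hz.
C is above B, so f_C = 638 + 4 = 642 Hz.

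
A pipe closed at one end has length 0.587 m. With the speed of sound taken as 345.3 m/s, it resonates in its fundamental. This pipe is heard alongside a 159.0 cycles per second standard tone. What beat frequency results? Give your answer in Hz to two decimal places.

11.94 Hz

Closed pipe (odd harmonics): f_n = n·v/(4L) = 1·345.3/(4·0.587) = 147.0613 Hz.
f_beat = |147.0613 − 159.0| = 11.94 Hz.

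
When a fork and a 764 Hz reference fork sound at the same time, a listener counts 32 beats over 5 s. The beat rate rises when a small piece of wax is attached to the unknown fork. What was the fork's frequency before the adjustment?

Beat frequency = 32/5 = 6.4 Hz.
|f − 764| = 6.4, so the fork was at either 757.6 Hz or 770.4 Hz.
Loading a fork with wax lowers its frequency; the adjustment lowers the fork's frequency.
The beat rate rose, so the adjustment moved the fork further from 764 Hz — it was already below the reference.

757.6 Hz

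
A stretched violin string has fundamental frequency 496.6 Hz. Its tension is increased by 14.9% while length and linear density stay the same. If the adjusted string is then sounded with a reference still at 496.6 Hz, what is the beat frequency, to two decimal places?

For a string, f ∝ √T, so the new frequency is 496.6·√1.149 = 532.3126 Hz.
f_beat = |532.3126 − 496.6| = 35.71 Hz.

35.71 Hz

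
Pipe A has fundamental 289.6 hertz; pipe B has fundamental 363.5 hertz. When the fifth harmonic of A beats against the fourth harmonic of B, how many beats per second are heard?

Fifth harmonic of the first: 5·289.6 = 1448.0 Hz.
Fourth harmonic of the second: 4·363.5 = 1454.0 Hz.
f_beat = |1448.0 − 1454.0| = 6.0 Hz.

6.0 Hz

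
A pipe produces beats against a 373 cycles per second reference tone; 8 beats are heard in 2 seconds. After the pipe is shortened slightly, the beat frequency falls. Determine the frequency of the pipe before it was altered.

Beat frequency = 8/2 = 4 Hz.
|f − 373| = 4, so the pipe was at either 369 Hz or 377 Hz.
A shorter pipe has a higher fundamental; the adjustment raises the pipe's frequency.
The beat rate fell, so the adjustment moved the pipe toward 373 Hz — it must have started below the reference.

369 Hz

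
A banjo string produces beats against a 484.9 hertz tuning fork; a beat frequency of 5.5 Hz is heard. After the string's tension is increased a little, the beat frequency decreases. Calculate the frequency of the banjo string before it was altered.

479.4 Hz

|f − 484.9| = 5.5, so the banjo string was at either 479.4 Hz or 490.4 Hz.
Higher tension means higher frequency; the adjustment raises the banjo string's frequency.
The beat rate fell, so the adjustment moved the banjo string toward 484.9 Hz — it must have started below the reference.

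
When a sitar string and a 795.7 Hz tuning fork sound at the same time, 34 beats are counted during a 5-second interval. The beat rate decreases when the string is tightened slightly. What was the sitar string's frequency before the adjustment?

788.9 Hz

Beat frequency = 34/5 = 6.8 Hz.
|f − 795.7| = 6.8, so the sitar string was at either 788.9 Hz or 802.5 Hz.
Increasing tension raises a string's frequency; the adjustment raises the sitar string's frequency.
The beat rate fell, so the adjustment moved the sitar string toward 795.7 Hz — it must have started below the reference.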